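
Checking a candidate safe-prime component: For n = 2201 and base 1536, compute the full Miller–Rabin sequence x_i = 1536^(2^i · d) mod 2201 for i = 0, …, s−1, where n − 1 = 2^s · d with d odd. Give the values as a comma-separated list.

1173, 304, 2175

n − 1 = 2200 = 2^3 · 275, so s = 3 and d = 275.
x_0 = 1536^275 mod 2201 = 1173.
x_1 = 1173^2 mod 2201 = 304.
x_2 = 304^2 mod 2201 = 2175.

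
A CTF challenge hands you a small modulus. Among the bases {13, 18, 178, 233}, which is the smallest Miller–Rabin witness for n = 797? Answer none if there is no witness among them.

none

n − 1 = 796 = 2^2 · 199, so s = 2 and d = 199.
Base 13: x_0 = 13^199 mod 797 = 1. x_0 = 1, so 13 is not a witness.
Base 18: x_0 = 18^199 mod 797 = 582. x_0 is neither 1 nor 796, so continue squaring. x_1 = 582^2 mod 797 = 796. x_1 ≡ −1, so 18 is not a witness.
Base 178: x_0 = 178^199 mod 797 = 215. x_0 is neither 1 nor 796, so continue squaring. x_1 = 215^2 mod 797 = 796. x_1 ≡ −1, so 178 is not a witness.
Base 233: x_0 = 233^199 mod 797 = 796. x_0 = 796 ≡ −1, so 233 is not a witness.
No listed base is a witness for 797.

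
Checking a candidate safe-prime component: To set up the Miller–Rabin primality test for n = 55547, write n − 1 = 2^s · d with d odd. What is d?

27773

Halving: 55546 → 27773; 27773 is odd.
So 55546 = 2^1 · 27773.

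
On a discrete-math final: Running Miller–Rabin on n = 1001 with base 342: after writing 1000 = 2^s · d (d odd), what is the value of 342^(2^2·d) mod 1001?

n − 1 = 1000 = 2^3 · 125, so s = 3 and d = 125.
x_0 = 342^125 mod 1001 = 881.
x_1 = 881^2 mod 1001 = 386.
x_2 = 386^2 mod 1001 = 848.

848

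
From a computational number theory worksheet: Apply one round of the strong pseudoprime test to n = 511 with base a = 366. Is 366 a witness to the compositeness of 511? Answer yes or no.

n − 1 = 510 = 2^1 · 255, so s = 1 and d = 255.
x_0 = 366^255 mod 511 = 1.
x_0 = 1, so 366 is not a witness.

no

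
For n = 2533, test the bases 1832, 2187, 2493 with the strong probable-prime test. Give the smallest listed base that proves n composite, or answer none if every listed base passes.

n − 1 = 2532 = 2^2 · 633, so s = 2 and d = 633.
Base 1832: x_0 = 1832^633 mod 2533 = 1832. x_0 is neither 1 nor 2532, so continue squaring. x_1 = 1832^2 mod 2533 = 2532. x_1 ≡ −1, so 1832 is not a witness.
Base 2187: x_0 = 2187^633 mod 2533 = 159. x_0 is neither 1 nor 2532, so continue squaring. x_1 = 159^2 mod 2533 = 2484. Reached i = s−1 = 1 without hitting −1: 2187 is a Miller–Rabin witness and 2533 is composite.
Base 2493: x_0 = 2493^633 mod 2533 = 2063. x_0 is neither 1 nor 2532, so continue squaring. x_1 = 2063^2 mod 2533 = 529. Reached i = s−1 = 1 without hitting −1: 2493 is a Miller–Rabin witness and 2533 is composite.
The smallest witness among the given bases is 2187.

2187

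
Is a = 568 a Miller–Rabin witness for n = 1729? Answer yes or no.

n − 1 = 1728 = 2^6 · 27, so s = 6 and d = 27.
x_0 = 568^27 mod 1729 = 1.
x_0 = 1, so 568 is not a witness.

no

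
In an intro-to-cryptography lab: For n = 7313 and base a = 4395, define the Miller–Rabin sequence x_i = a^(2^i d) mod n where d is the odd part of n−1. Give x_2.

2441

n − 1 = 7312 = 2^4 · 457, so s = 4 and d = 457.
x_0 = 4395^457 mod 7313 = 2463.
x_1 = 2463^2 mod 7313 = 3892.
x_2 = 3892^2 mod 7313 = 2441.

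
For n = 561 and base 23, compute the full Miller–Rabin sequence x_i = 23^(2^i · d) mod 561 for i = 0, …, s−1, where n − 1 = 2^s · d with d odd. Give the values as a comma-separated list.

n − 1 = 560 = 2^4 · 35, so s = 4 and d = 35.
x_0 = 23^35 mod 561 = 386.
x_1 = 386^2 mod 561 = 331.
x_2 = 331^2 mod 561 = 166.
x_3 = 166^2 mod 561 = 67.

386, 331, 166, 67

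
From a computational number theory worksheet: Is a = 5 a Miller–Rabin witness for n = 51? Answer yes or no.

n − 1 = 50 = 2^1 · 25, so s = 1 and d = 25.
By repeated squaring, 5^25 ≡ 29 (mod 51).
x_0 = 5^25 mod 51 = 29.
x_0 ∉ {1, 50} and s = 1, so 5 is a Miller–Rabin witness and 51 is composite.

yes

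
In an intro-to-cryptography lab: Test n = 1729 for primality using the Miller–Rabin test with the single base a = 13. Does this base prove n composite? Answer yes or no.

n − 1 = 1728 = 2^6 · 27, so s = 6 and d = 27.
x_0 = 13^27 mod 1729 = 1196.
x_0 is neither 1 nor 1728, so continue squaring.
x_1 = 1196^2 mod 1729 = 533.
x_2 = 533^2 mod 1729 = 533.
x_3 = 533^2 mod 1729 = 533.
x_4 = 533^2 mod 1729 = 533.
x_5 = 533^2 mod 1729 = 533.
Reached i = s−1 = 5 without hitting −1: 13 is a Miller–Rabin witness and 1729 is composite.

yes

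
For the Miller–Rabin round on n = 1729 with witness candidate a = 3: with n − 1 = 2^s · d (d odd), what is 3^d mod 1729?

664

n − 1 = 1728 = 2^6 · 27, so s = 6 and d = 27.
By repeated squaring, 3^27 ≡ 664 (mod 1729).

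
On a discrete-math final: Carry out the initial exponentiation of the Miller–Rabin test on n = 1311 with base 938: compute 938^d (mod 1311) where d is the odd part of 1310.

n − 1 = 1310 = 2^1 · 655, so s = 1 and d = 655.
938^655 mod 1311 = 767.

767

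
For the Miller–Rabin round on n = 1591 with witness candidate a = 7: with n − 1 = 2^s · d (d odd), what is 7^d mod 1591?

n − 1 = 1590 = 2^1 · 795, so s = 1 and d = 795.
7^795 mod 1591 = 343.

343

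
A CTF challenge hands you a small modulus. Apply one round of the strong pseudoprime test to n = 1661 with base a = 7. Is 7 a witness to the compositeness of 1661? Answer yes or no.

yes

n − 1 = 1660 = 2^2 · 415, so s = 2 and d = 415.
x_0 = 7^415 mod 1661 = 890.
x_0 is neither 1 nor 1660, so continue squaring.
x_1 = 890^2 mod 1661 = 1464.
Reached i = s−1 = 1 without hitting −1: 7 is a Miller–Rabin witness and 1661 is composite.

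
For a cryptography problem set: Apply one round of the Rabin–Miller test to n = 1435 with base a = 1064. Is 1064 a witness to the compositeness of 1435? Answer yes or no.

yes

n − 1 = 1434 = 2^1 · 717, so s = 1 and d = 717.
x_0 = 1064^717 mod 1435 = 784.
x_0 ∉ {1, 1434} and s = 1, so 1064 is a Miller–Rabin witness and 1435 is composite.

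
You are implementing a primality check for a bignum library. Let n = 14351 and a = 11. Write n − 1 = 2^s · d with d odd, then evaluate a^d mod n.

8231

n − 1 = 14350 = 2^1 · 7175, so s = 1 and d = 7175.
Repeated squaring mod 14351: 11^1 ≡ 11, 11^2 ≡ 121, 11^4 ≡ 290, 11^8 ≡ 12345, 11^16 ≡ 5756, 11^32 ≡ 9428, 11^64 ≡ 11441, 11^128 ≡ 1010, 11^256 ≡ 1179, 11^512 ≡ 12345, 11^1024 ≡ 5756, 11^2048 ≡ 9428, 11^4096 ≡ 11441.
7175 = 4096 + 2048 + 1024 + 4 + 2 + 1, so 11^7175 ≡ 11441·9428·5756·290·121·11 ≡ 8231 (mod 14351).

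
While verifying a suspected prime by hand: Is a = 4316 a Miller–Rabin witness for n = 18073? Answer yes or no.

yes

n − 1 = 18072 = 2^3 · 2259, so s = 3 and d = 2259.
x_0 = 4316^2259 mod 18073 = 1620.
x_0 is neither 1 nor 18072, so continue squaring.
x_1 = 1620^2 mod 18073 = 3815.
x_2 = 3815^2 mod 18073 = 5460.
Reached i = s−1 = 2 without hitting −1: 4316 is a Miller–Rabin witness and 18073 is composite.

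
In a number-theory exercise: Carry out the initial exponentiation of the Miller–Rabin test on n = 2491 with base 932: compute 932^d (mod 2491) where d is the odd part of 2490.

1039

n − 1 = 2490 = 2^1 · 1245, so s = 1 and d = 1245.
By repeated squaring, 932^1245 ≡ 1039 (mod 2491).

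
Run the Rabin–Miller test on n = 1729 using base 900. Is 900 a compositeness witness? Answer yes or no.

n − 1 = 1728 = 2^6 · 27, so s = 6 and d = 27.
By repeated squaring, 900^27 ≡ 1 (mod 1729).
x_0 = 900^27 mod 1729 = 1.
x_0 = 1, so 900 is not a witness.

no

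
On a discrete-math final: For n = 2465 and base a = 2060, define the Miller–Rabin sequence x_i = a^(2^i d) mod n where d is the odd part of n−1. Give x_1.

n − 1 = 2464 = 2^5 · 77, so s = 5 and d = 77.
x_0 = 2060^77 mod 2465 = 2205.
x_1 = 2205^2 mod 2465 = 1045.

1045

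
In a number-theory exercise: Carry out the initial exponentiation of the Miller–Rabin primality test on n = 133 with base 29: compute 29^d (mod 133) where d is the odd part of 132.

8

n − 1 = 132 = 2^2 · 33, so s = 2 and d = 33.
29^33 mod 133 = 8.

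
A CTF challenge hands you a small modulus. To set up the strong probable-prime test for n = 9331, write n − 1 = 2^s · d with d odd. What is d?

4665

Halving: 9330 → 4665; 4665 is odd.
So 9330 = 2^1 · 4665.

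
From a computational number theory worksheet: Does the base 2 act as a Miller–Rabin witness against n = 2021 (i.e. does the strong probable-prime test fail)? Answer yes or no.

yes

n − 1 = 2020 = 2^2 · 505, so s = 2 and d = 505.
x_0 = 2^505 mod 2021 = 776.
x_0 is neither 1 nor 2020, so continue squaring.
x_1 = 776^2 mod 2021 = 1939.
Reached i = s−1 = 1 without hitting −1: 2 is a Miller–Rabin witness and 2021 is composite.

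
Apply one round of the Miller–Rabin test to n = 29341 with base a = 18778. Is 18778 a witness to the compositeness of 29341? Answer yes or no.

no

n − 1 = 29340 = 2^2 · 7335, so s = 2 and d = 7335.
Repeated squaring mod 29341: 18778^1 ≡ 18778, 18778^2 ≡ 22487, 18778^4 ≡ 2375, 18778^8 ≡ 7153, 18778^16 ≡ 24046, 18778^32 ≡ 16370, 18778^64 ≡ 5547, 18778^128 ≡ 19841, 18778^256 ≡ 26425, 18778^512 ≡ 23507, 18778^1024 ≡ 29337, 18778^2048 ≡ 16, 18778^4096 ≡ 256.
7335 = 4096 + 2048 + 1024 + 128 + 32 + 4 + 2 + 1, so 18778^7335 ≡ 256·16·29337·19841·16370·2375·22487·18778 ≡ 18494 (mod 29341).
x_0 = 18778^7335 mod 29341 = 18494.
x_0 is neither 1 nor 29340, so continue squaring.
x_1 = 18494^2 mod 29341 = 29340.
x_1 ≡ −1, so 18778 is not a witness.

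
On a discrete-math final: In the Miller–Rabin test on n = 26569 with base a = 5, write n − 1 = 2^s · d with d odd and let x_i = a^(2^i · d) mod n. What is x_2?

n − 1 = 26568 = 2^3 · 3321, so s = 3 and d = 3321.
x_0 = 5^3321 mod 26569 = 19885.
x_1 = 19885^2 mod 26569 = 13367.
x_2 = 13367^2 mod 26569 = 164.

164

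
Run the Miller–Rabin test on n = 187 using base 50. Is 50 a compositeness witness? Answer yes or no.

n − 1 = 186 = 2^1 · 93, so s = 1 and d = 93.
x_0 = 50^93 mod 187 = 84.
x_0 ∉ {1, 186} and s = 1, so 50 is a Miller–Rabin witness and 187 is composite.

yes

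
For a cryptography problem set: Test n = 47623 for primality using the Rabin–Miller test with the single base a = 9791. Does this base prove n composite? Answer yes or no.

n − 1 = 47622 = 2^1 · 23811, so s = 1 and d = 23811.
x_0 = 9791^23811 mod 47623 = 47622.
x_0 = 47622 ≡ −1, so 9791 is not a witness.

no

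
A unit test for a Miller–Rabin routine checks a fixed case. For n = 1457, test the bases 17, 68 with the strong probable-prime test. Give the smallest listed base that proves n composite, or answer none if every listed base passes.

n − 1 = 1456 = 2^4 · 91, so s = 4 and d = 91.
Base 17: x_0 = 17^91 mod 1457 = 1164. x_0 is neither 1 nor 1456, so continue squaring. x_1 = 1164^2 mod 1457 = 1343. x_2 = 1343^2 mod 1457 = 1340. x_3 = 1340^2 mod 1457 = 576. Reached i = s−1 = 3 without hitting −1: 17 is a Miller–Rabin witness and 1457 is composite.
Base 68: x_0 = 68^91 mod 1457 = 1184. x_0 is neither 1 nor 1456, so continue squaring. x_1 = 1184^2 mod 1457 = 222. x_2 = 222^2 mod 1457 = 1203. x_3 = 1203^2 mod 1457 = 408. Reached i = s−1 = 3 without hitting −1: 68 is a Miller–Rabin witness and 1457 is composite.
The smallest witness among the given bases is 17.

17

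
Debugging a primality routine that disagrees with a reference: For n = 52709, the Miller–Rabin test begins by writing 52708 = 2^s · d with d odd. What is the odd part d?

Halving: 52708 → 26354 → 13177; 13177 is odd.
So 52708 = 2^2 · 13177.

13177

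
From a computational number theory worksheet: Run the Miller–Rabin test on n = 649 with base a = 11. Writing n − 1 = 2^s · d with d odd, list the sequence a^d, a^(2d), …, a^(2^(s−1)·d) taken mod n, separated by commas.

n − 1 = 648 = 2^3 · 81, so s = 3 and d = 81.
x_0 = 11^81 mod 649 = 319.
x_1 = 319^2 mod 649 = 517.
x_2 = 517^2 mod 649 = 550.

319, 517, 550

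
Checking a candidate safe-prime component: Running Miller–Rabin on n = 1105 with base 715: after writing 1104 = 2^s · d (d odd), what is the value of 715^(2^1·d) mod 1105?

715

n − 1 = 1104 = 2^4 · 69, so s = 4 and d = 69.
x_0 = 715^69 mod 1105 = 715.
x_1 = 715^2 mod 1105 = 715.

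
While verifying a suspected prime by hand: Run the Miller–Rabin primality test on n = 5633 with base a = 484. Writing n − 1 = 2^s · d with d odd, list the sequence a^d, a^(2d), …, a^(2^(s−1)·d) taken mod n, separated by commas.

n − 1 = 5632 = 2^9 · 11, so s = 9 and d = 11.
x_0 = 484^11 mod 5633 = 236.
x_1 = 236^2 mod 5633 = 4999.
x_2 = 4999^2 mod 5633 = 2013.
x_3 = 2013^2 mod 5633 = 2042.
x_4 = 2042^2 mod 5633 = 1344.
x_5 = 1344^2 mod 5633 = 3776.
x_6 = 3776^2 mod 5633 = 1053.
x_7 = 1053^2 mod 5633 = 4741.
x_8 = 4741^2 mod 5633 = 1411.

236, 4999, 2013, 2042, 1344, 3776, 1053, 4741, 1411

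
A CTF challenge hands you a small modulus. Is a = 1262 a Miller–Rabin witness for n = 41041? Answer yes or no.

yes

n − 1 = 41040 = 2^4 · 2565, so s = 4 and d = 2565.
x_0 = 1262^2565 mod 41041 = 34308.
x_0 is neither 1 nor 41040, so continue squaring.
x_1 = 34308^2 mod 41041 = 24025.
x_2 = 24025^2 mod 41041 = 1.
x_2 = 1 but x_1 ≠ ±1, a nontrivial square root of 1 — 1262 is a witness and 41041 is composite.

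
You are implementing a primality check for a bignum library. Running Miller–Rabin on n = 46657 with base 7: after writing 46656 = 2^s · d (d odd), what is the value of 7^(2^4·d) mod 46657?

23570

n − 1 = 46656 = 2^6 · 729, so s = 6 and d = 729.
x_0 = 7^729 mod 46657 = 31858.
x_1 = 31858^2 mod 46657 = 2443.
x_2 = 2443^2 mod 46657 = 42810.
x_3 = 42810^2 mod 46657 = 9140.
x_4 = 9140^2 mod 46657 = 23570.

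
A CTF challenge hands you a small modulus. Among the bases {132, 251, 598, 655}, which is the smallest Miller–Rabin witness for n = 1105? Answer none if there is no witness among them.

251

n − 1 = 1104 = 2^4 · 69, so s = 4 and d = 69.
Base 132: x_0 = 132^69 mod 1105 = 642. x_0 is neither 1 nor 1104, so continue squaring. x_1 = 642^2 mod 1105 = 1104. x_1 ≡ −1, so 132 is not a witness.
Base 251: x_0 = 251^69 mod 1105 = 506. x_0 is neither 1 nor 1104, so continue squaring. x_1 = 506^2 mod 1105 = 781. x_2 = 781^2 mod 1105 = 1. x_2 = 1 but x_1 ≠ ±1, a nontrivial square root of 1 — 251 is a witness and 1105 is composite.
Base 598: x_0 = 598^69 mod 1105 = 923. x_0 is neither 1 nor 1104, so continue squaring. x_1 = 923^2 mod 1105 = 1079. x_2 = 1079^2 mod 1105 = 676. x_3 = 676^2 mod 1105 = 611. Reached i = s−1 = 3 without hitting −1: 598 is a Miller–Rabin witness and 1105 is composite.
Base 655: x_0 = 655^69 mod 1105 = 1045. x_0 is neither 1 nor 1104, so continue squaring. x_1 = 1045^2 mod 1105 = 285. x_2 = 285^2 mod 1105 = 560. x_3 = 560^2 mod 1105 = 885. Reached i = s−1 = 3 without hitting −1: 655 is a Miller–Rabin witness and 1105 is composite.
The smallest witness among the given bases is 251.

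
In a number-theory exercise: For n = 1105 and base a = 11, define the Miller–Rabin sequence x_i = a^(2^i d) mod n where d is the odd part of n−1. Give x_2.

1041

n − 1 = 1104 = 2^4 · 69, so s = 4 and d = 69.
x_0 = 11^69 mod 1105 = 996.
x_1 = 996^2 mod 1105 = 831.
x_2 = 831^2 mod 1105 = 1041.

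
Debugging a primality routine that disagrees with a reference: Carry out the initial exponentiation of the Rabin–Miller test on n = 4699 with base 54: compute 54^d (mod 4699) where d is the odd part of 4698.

n − 1 = 4698 = 2^1 · 2349, so s = 1 and d = 2349.
Repeated squaring mod 4699: 54^1 ≡ 54, 54^2 ≡ 2916, 54^4 ≡ 2565, 54^8 ≡ 625, 54^16 ≡ 608, 54^32 ≡ 3142, 54^64 ≡ 4264, 54^128 ≡ 1265, 54^256 ≡ 2565, 54^512 ≡ 625, 54^1024 ≡ 608, 54^2048 ≡ 3142.
2349 = 2048 + 256 + 32 + 8 + 4 + 1, so 54^2349 ≡ 3142·2565·3142·625·2565·54 ≡ 3040 (mod 4699).

3040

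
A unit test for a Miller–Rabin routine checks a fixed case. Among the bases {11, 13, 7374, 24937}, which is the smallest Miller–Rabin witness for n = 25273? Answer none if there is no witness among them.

n − 1 = 25272 = 2^3 · 3159, so s = 3 and d = 3159.
Base 11: x_0 = 11^3159 mod 25273 = 3461. x_0 is neither 1 nor 25272, so continue squaring. x_1 = 3461^2 mod 25273 = 24392. x_2 = 24392^2 mod 25273 = 17971. Reached i = s−1 = 2 without hitting −1: 11 is a Miller–Rabin witness and 25273 is composite.
Base 13: x_0 = 13^3159 mod 25273 = 14232. x_0 is neither 1 nor 25272, so continue squaring. x_1 = 14232^2 mod 25273 = 12002. x_2 = 12002^2 mod 25273 = 17177. Reached i = s−1 = 2 without hitting −1: 13 is a Miller–Rabin witness and 25273 is composite.
Base 7374: x_0 = 7374^3159 mod 25273 = 17590. x_0 is neither 1 nor 25272, so continue squaring. x_1 = 17590^2 mod 25273 = 16034. x_2 = 16034^2 mod 25273 = 12200. Reached i = s−1 = 2 without hitting −1: 7374 is a Miller–Rabin witness and 25273 is composite.
Base 24937: x_0 = 24937^3159 mod 25273 = 14192. x_0 is neither 1 nor 25272, so continue squaring. x_1 = 14192^2 mod 25273 = 12327. x_2 = 12327^2 mod 25273 = 13653. Reached i = s−1 = 2 without hitting −1: 24937 is a Miller–Rabin witness and 25273 is composite.
The smallest witness among the given bases is 11.

11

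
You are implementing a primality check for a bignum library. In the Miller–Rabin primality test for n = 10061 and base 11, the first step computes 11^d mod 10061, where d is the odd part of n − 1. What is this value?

n − 1 = 10060 = 2^2 · 2515, so s = 2 and d = 2515.
Repeated squaring mod 10061: 11^1 ≡ 11, 11^2 ≡ 121, 11^4 ≡ 4580, 11^8 ≡ 9276, 11^16 ≡ 2504, 11^32 ≡ 2013, 11^64 ≡ 7647, 11^128 ≡ 2077, 11^256 ≡ 7821, 11^512 ≡ 7222, 11^1024 ≡ 1060, 11^2048 ≡ 6829.
2515 = 2048 + 256 + 128 + 64 + 16 + 2 + 1, so 11^2515 ≡ 6829·7821·2077·7647·2504·121·11 ≡ 5459 (mod 10061).

5459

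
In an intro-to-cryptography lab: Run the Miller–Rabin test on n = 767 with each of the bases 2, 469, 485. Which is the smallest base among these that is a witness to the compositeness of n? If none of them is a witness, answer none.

2

n − 1 = 766 = 2^1 · 383, so s = 1 and d = 383.
Base 2: x_0 = 2^383 mod 767 = 644. x_0 ∉ {1, 766} and s = 1, so 2 is a Miller–Rabin witness and 767 is composite.
Base 469: x_0 = 469^383 mod 767 = 274. x_0 ∉ {1, 766} and s = 1, so 469 is a Miller–Rabin witness and 767 is composite.
Base 485: x_0 = 485^383 mod 767 = 335. x_0 ∉ {1, 766} and s = 1, so 485 is a Miller–Rabin witness and 767 is composite.
The smallest witness among the given bases is 2.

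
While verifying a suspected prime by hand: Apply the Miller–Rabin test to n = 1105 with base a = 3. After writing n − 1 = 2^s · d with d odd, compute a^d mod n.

n − 1 = 1104 = 2^4 · 69, so s = 4 and d = 69.
3^69 mod 1105 = 1093.

1093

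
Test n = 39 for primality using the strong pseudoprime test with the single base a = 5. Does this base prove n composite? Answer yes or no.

yes

n − 1 = 38 = 2^1 · 19, so s = 1 and d = 19.
x_0 = 5^19 mod 39 = 8.
x_0 ∉ {1, 38} and s = 1, so 5 is a Miller–Rabin witness and 39 is composite.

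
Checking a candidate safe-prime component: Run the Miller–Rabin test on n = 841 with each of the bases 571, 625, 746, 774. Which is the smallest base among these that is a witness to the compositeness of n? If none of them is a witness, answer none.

625

n − 1 = 840 = 2^3 · 105, so s = 3 and d = 105.
Base 571: x_0 = 571^105 mod 841 = 1. x_0 = 1, so 571 is not a witness.
Base 625: x_0 = 625^105 mod 841 = 175. x_0 is neither 1 nor 840, so continue squaring. x_1 = 175^2 mod 841 = 349. x_2 = 349^2 mod 841 = 697. Reached i = s−1 = 2 without hitting −1: 625 is a Miller–Rabin witness and 841 is composite.
Base 746: x_0 = 746^105 mod 841 = 423. x_0 is neither 1 nor 840, so continue squaring. x_1 = 423^2 mod 841 = 637. x_2 = 637^2 mod 841 = 407. Reached i = s−1 = 2 without hitting −1: 746 is a Miller–Rabin witness and 841 is composite.
Base 774: x_0 = 774^105 mod 841 = 436. x_0 is neither 1 nor 840, so continue squaring. x_1 = 436^2 mod 841 = 30. x_2 = 30^2 mod 841 = 59. Reached i = s−1 = 2 without hitting −1: 774 is a Miller–Rabin witness and 841 is composite.
The smallest witness among the given bases is 625.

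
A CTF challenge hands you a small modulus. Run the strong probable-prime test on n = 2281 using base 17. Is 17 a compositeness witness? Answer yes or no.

n − 1 = 2280 = 2^3 · 285, so s = 3 and d = 285.
x_0 = 17^285 mod 2281 = 1207.
x_0 is neither 1 nor 2280, so continue squaring.
x_1 = 1207^2 mod 2281 = 1571.
x_2 = 1571^2 mod 2281 = 2280.
x_2 ≡ −1, so 17 is not a witness.

no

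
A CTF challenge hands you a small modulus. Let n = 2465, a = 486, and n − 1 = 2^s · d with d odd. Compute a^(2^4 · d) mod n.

1

n − 1 = 2464 = 2^5 · 77, so s = 5 and d = 77.
Repeated squaring mod 2465: 486^1 ≡ 486, 486^2 ≡ 2021, 486^4 ≡ 2401, 486^8 ≡ 1631, 486^16 ≡ 426, 486^32 ≡ 1531, 486^64 ≡ 2211.
77 = 64 + 8 + 4 + 1, so 486^77 ≡ 2211·1631·2401·486 ≡ 521 (mod 2465).
x_0 = 521.
x_1 = 521^2 mod 2465 = 291.
x_2 = 291^2 mod 2465 = 871.
x_3 = 871^2 mod 2465 = 1886.
x_4 = 1886^2 mod 2465 = 1.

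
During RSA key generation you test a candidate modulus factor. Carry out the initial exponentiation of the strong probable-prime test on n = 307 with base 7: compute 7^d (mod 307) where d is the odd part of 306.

n − 1 = 306 = 2^1 · 153, so s = 1 and d = 153.
Repeated squaring mod 307: 7^1 ≡ 7, 7^2 ≡ 49, 7^4 ≡ 252, 7^8 ≡ 262, 7^16 ≡ 183, 7^32 ≡ 26, 7^64 ≡ 62, 7^128 ≡ 160.
153 = 128 + 16 + 8 + 1, so 7^153 ≡ 160·183·262·7 ≡ 1 (mod 307).

1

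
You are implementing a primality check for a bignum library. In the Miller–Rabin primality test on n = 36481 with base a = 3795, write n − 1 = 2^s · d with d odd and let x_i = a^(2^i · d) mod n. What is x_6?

33235

n − 1 = 36480 = 2^7 · 285, so s = 7 and d = 285.
x_0 = 3795^285 mod 36481 = 9740.
x_1 = 9740^2 mod 36481 = 17000.
x_2 = 17000^2 mod 36481 = 33999.
x_3 = 33999^2 mod 36481 = 31516.
x_4 = 31516^2 mod 36481 = 26550.
x_5 = 26550^2 mod 36481 = 16618.
x_6 = 16618^2 mod 36481 = 33235.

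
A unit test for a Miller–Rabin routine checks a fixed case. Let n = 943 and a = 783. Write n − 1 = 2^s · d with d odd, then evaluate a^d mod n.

783

n − 1 = 942 = 2^1 · 471, so s = 1 and d = 471.
783^471 mod 943 = 783.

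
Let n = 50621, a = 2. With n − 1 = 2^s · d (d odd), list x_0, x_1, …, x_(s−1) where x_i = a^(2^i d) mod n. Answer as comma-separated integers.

n − 1 = 50620 = 2^2 · 12655, so s = 2 and d = 12655.
x_0 = 2^12655 mod 50621 = 44379.
x_1 = 44379^2 mod 50621 = 35015.

44379, 35015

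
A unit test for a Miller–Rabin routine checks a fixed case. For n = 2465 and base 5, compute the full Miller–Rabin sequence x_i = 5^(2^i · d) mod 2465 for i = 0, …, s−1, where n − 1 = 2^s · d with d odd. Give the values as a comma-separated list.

2145, 1335, 30, 900, 1480

n − 1 = 2464 = 2^5 · 77, so s = 5 and d = 77.
x_0 = 5^77 mod 2465 = 2145.
x_1 = 2145^2 mod 2465 = 1335.
x_2 = 1335^2 mod 2465 = 30.
x_3 = 30^2 mod 2465 = 900.
x_4 = 900^2 mod 2465 = 1480.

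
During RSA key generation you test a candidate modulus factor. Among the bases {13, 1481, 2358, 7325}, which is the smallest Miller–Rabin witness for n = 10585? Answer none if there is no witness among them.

13

n − 1 = 10584 = 2^3 · 1323, so s = 3 and d = 1323.
Base 13: x_0 = 13^1323 mod 10585 = 6872. x_0 is neither 1 nor 10584, so continue squaring. x_1 = 6872^2 mod 10585 = 4699. x_2 = 4699^2 mod 10585 = 291. Reached i = s−1 = 2 without hitting −1: 13 is a Miller–Rabin witness and 10585 is composite.
Base 1481: x_0 = 1481^1323 mod 10585 = 7436. x_0 is neither 1 nor 10584, so continue squaring. x_1 = 7436^2 mod 10585 = 8641. x_2 = 8641^2 mod 10585 = 291. Reached i = s−1 = 2 without hitting −1: 1481 is a Miller–Rabin witness and 10585 is composite.
Base 2358: x_0 = 2358^1323 mod 10585 = 9772. x_0 is neither 1 nor 10584, so continue squaring. x_1 = 9772^2 mod 10585 = 4699. x_2 = 4699^2 mod 10585 = 291. Reached i = s−1 = 2 without hitting −1: 2358 is a Miller–Rabin witness and 10585 is composite.
Base 7325: x_0 = 7325^1323 mod 10585 = 3550. x_0 is neither 1 nor 10584, so continue squaring. x_1 = 3550^2 mod 10585 = 6350. x_2 = 6350^2 mod 10585 = 4235. Reached i = s−1 = 2 without hitting −1: 7325 is a Miller–Rabin witness and 10585 is composite.
The smallest witness among the given bases is 13.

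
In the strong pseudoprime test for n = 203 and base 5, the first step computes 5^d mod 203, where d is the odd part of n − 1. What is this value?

n − 1 = 202 = 2^1 · 101, so s = 1 and d = 101.
5^101 mod 203 = 38.

38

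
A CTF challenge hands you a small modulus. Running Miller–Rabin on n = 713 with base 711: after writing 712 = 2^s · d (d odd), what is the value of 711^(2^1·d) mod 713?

n − 1 = 712 = 2^3 · 89, so s = 3 and d = 89.
x_0 = 711^89 mod 713 = 573.
x_1 = 573^2 mod 713 = 349.

349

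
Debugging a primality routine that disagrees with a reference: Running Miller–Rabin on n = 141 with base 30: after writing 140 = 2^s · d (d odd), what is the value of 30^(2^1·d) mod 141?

n − 1 = 140 = 2^2 · 35, so s = 2 and d = 35.
x_0 = 30^35 mod 141 = 39.
x_1 = 39^2 mod 141 = 111.

111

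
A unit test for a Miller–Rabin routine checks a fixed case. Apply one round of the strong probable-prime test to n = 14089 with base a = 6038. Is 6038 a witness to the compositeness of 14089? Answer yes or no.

n − 1 = 14088 = 2^3 · 1761, so s = 3 and d = 1761.
x_0 = 6038^1761 mod 14089 = 343.
x_0 is neither 1 nor 14088, so continue squaring.
x_1 = 343^2 mod 14089 = 4937.
x_2 = 4937^2 mod 14089 = 14088.
x_2 ≡ −1, so 6038 is not a witness.

no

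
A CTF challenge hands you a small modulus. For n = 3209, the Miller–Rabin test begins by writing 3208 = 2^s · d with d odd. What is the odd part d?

401

Halving: 3208 → 1604 → 802 → 401; 401 is odd.
So 3208 = 2^3 · 401.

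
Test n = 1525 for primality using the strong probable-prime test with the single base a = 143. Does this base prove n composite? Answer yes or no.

n − 1 = 1524 = 2^2 · 381, so s = 2 and d = 381.
x_0 = 143^381 mod 1525 = 743.
x_0 is neither 1 nor 1524, so continue squaring.
x_1 = 743^2 mod 1525 = 1524.
x_1 ≡ −1, so 143 is not a witness.

no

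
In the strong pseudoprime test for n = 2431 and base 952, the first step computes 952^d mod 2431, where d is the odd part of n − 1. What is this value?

1275

n − 1 = 2430 = 2^1 · 1215, so s = 1 and d = 1215.
952^1215 mod 2431 = 1275.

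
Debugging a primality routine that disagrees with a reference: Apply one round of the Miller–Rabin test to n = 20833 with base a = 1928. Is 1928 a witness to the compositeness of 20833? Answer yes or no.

yes

n − 1 = 20832 = 2^5 · 651, so s = 5 and d = 651.
x_0 = 1928^651 mod 20833 = 16988.
x_0 is neither 1 nor 20832, so continue squaring.
x_1 = 16988^2 mod 20833 = 13428.
x_2 = 13428^2 mod 20833 = 1569.
x_3 = 1569^2 mod 20833 = 3467.
x_4 = 3467^2 mod 20833 = 20281.
Reached i = s−1 = 4 without hitting −1: 1928 is a Miller–Rabin witness and 20833 is composite.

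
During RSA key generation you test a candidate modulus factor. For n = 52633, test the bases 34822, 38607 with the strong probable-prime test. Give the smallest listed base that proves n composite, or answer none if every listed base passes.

n − 1 = 52632 = 2^3 · 6579, so s = 3 and d = 6579.
Base 34822: x_0 = 34822^6579 mod 52633 = 1. x_0 = 1, so 34822 is not a witness.
Base 38607: x_0 = 38607^6579 mod 52633 = 42435. x_0 is neither 1 nor 52632, so continue squaring. x_1 = 42435^2 mod 52633 = 49029. x_2 = 49029^2 mod 52633 = 41098. Reached i = s−1 = 2 without hitting −1: 38607 is a Miller–Rabin witness and 52633 is composite.
The smallest witness among the given bases is 38607.

38607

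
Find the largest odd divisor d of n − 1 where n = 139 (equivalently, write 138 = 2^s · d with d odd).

69

Halving: 138 → 69; 69 is odd.
So 138 = 2^1 · 69.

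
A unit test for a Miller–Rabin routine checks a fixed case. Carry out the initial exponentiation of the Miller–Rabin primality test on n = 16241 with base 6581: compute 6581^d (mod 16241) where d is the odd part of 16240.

n − 1 = 16240 = 2^4 · 1015, so s = 4 and d = 1015.
Repeated squaring mod 16241: 6581^1 ≡ 6581, 6581^2 ≡ 11055, 6581^4 ≡ 15741, 6581^8 ≡ 6385, 6581^16 ≡ 3315, 6581^32 ≡ 10309, 6581^64 ≡ 10618, 6581^128 ≡ 13143, 6581^256 ≡ 15414, 6581^512 ≡ 1807.
1015 = 512 + 256 + 128 + 64 + 32 + 16 + 4 + 2 + 1, so 6581^1015 ≡ 1807·15414·13143·10618·10309·3315·15741·11055·6581 ≡ 8679 (mod 16241).

8679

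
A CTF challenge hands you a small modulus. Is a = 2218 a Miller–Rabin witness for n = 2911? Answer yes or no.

no

n − 1 = 2910 = 2^1 · 1455, so s = 1 and d = 1455.
x_0 = 2218^1455 mod 2911 = 2910.
x_0 = 2910 ≡ −1, so 2218 is not a witness.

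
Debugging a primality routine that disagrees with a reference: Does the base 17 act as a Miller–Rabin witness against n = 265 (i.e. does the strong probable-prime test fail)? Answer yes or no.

n − 1 = 264 = 2^3 · 33, so s = 3 and d = 33.
x_0 = 17^33 mod 265 = 112.
x_0 is neither 1 nor 264, so continue squaring.
x_1 = 112^2 mod 265 = 89.
x_2 = 89^2 mod 265 = 236.
Reached i = s−1 = 2 without hitting −1: 17 is a Miller–Rabin witness and 265 is composite.

yes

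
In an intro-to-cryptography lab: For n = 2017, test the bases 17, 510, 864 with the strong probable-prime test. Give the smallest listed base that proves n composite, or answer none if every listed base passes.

n − 1 = 2016 = 2^5 · 63, so s = 5 and d = 63.
Base 17: x_0 = 17^63 mod 2017 = 227. x_0 is neither 1 nor 2016, so continue squaring. x_1 = 227^2 mod 2017 = 1104. x_2 = 1104^2 mod 2017 = 548. x_3 = 548^2 mod 2017 = 1788. x_4 = 1788^2 mod 2017 = 2016. x_4 ≡ −1, so 17 is not a witness.
Base 510: x_0 = 510^63 mod 2017 = 2016. x_0 = 2016 ≡ −1, so 510 is not a witness.
Base 864: x_0 = 864^63 mod 2017 = 229. x_0 is neither 1 nor 2016, so continue squaring. x_1 = 229^2 mod 2017 = 2016. x_1 ≡ −1, so 864 is not a witness.
No listed base is a witness for 2017.

none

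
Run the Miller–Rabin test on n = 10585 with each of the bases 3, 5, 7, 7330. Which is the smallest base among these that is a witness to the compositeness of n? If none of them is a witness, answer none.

5

n − 1 = 10584 = 2^3 · 1323, so s = 3 and d = 1323.
Base 3: x_0 = 3^1323 mod 10585 = 8422. x_0 is neither 1 nor 10584, so continue squaring. x_1 = 8422^2 mod 10585 = 10584. x_1 ≡ −1, so 3 is not a witness.
Base 5: x_0 = 5^1323 mod 10585 = 9395. x_0 is neither 1 nor 10584, so continue squaring. x_1 = 9395^2 mod 10585 = 8295. x_2 = 8295^2 mod 10585 = 4525. Reached i = s−1 = 2 without hitting −1: 5 is a Miller–Rabin witness and 10585 is composite.
Base 7: x_0 = 7^1323 mod 10585 = 5453. x_0 is neither 1 nor 10584, so continue squaring. x_1 = 5453^2 mod 10585 = 1944. x_2 = 1944^2 mod 10585 = 291. Reached i = s−1 = 2 without hitting −1: 7 is a Miller–Rabin witness and 10585 is composite.
Base 7330: x_0 = 7330^1323 mod 10585 = 7655. x_0 is neither 1 nor 10584, so continue squaring. x_1 = 7655^2 mod 10585 = 465. x_2 = 465^2 mod 10585 = 4525. Reached i = s−1 = 2 without hitting −1: 7330 is a Miller–Rabin witness and 10585 is composite.
The smallest witness among the given bases is 5.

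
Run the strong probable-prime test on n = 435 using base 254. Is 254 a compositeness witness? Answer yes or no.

n − 1 = 434 = 2^1 · 217, so s = 1 and d = 217.
x_0 = 254^217 mod 435 = 434.
x_0 = 434 ≡ −1, so 254 is not a witness.

no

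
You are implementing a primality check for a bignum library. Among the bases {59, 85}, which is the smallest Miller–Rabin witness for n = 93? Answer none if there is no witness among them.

n − 1 = 92 = 2^2 · 23, so s = 2 and d = 23.
Base 59: x_0 = 59^23 mod 93 = 20. x_0 is neither 1 nor 92, so continue squaring. x_1 = 20^2 mod 93 = 28. Reached i = s−1 = 1 without hitting −1: 59 is a Miller–Rabin witness and 93 is composite.
Base 85: x_0 = 85^23 mod 93 = 46. x_0 is neither 1 nor 92, so continue squaring. x_1 = 46^2 mod 93 = 70. Reached i = s−1 = 1 without hitting −1: 85 is a Miller–Rabin witness and 93 is composite.
The smallest witness among the given bases is 59.

59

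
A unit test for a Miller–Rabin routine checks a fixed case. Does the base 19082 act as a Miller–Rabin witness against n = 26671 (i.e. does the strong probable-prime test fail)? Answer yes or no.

yes

n − 1 = 26670 = 2^1 · 13335, so s = 1 and d = 13335.
x_0 = 19082^13335 mod 26671 = 22522.
x_0 ∉ {1, 26670} and s = 1, so 19082 is a Miller–Rabin witness and 26671 is composite.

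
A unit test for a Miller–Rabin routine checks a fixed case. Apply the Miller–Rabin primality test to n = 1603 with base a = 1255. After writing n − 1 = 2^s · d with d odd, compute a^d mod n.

n − 1 = 1602 = 2^1 · 801, so s = 1 and d = 801.
Repeated squaring mod 1603: 1255^1 ≡ 1255, 1255^2 ≡ 879, 1255^4 ≡ 1598, 1255^8 ≡ 25, 1255^16 ≡ 625, 1255^32 ≡ 1096, 1255^64 ≡ 569, 1255^128 ≡ 1558, 1255^256 ≡ 422, 1255^512 ≡ 151.
801 = 512 + 256 + 32 + 1, so 1255^801 ≡ 151·422·1096·1255 ≡ 1093 (mod 1603).

1093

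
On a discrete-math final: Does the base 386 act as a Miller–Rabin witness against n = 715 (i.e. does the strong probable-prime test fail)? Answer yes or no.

n − 1 = 714 = 2^1 · 357, so s = 1 and d = 357.
x_0 = 386^357 mod 715 = 1.
x_0 = 1, so 386 is not a witness.

no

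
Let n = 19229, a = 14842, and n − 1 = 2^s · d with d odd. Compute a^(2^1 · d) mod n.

n − 1 = 19228 = 2^2 · 4807, so s = 2 and d = 4807.
x_0 = 14842^4807 mod 19229 = 7667.
x_1 = 7667^2 mod 19229 = 19065.

19065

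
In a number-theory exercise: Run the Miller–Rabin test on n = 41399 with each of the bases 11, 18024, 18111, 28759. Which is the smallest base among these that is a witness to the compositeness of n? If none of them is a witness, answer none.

n − 1 = 41398 = 2^1 · 20699, so s = 1 and d = 20699.
Base 11: x_0 = 11^20699 mod 41399 = 1. x_0 = 1, so 11 is not a witness.
Base 18024: x_0 = 18024^20699 mod 41399 = 41398. x_0 = 41398 ≡ −1, so 18024 is not a witness.
Base 18111: x_0 = 18111^20699 mod 41399 = 41398. x_0 = 41398 ≡ −1, so 18111 is not a witness.
Base 28759: x_0 = 28759^20699 mod 41399 = 41398. x_0 = 41398 ≡ −1, so 28759 is not a witness.
No listed base is a witness for 41399.

none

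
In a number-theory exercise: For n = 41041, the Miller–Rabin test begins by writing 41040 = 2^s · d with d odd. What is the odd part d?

Halving: 41040 → 20520 → 10260 → 5130 → 2565; 2565 is odd.
So 41040 = 2^4 · 2565.

2565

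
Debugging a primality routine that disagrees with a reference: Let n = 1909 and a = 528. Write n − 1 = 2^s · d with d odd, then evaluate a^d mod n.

68

n − 1 = 1908 = 2^2 · 477, so s = 2 and d = 477.
Repeated squaring mod 1909: 528^1 ≡ 528, 528^2 ≡ 70, 528^4 ≡ 1082, 528^8 ≡ 507, 528^16 ≡ 1243, 528^32 ≡ 668, 528^64 ≡ 1427, 528^128 ≡ 1335, 528^256 ≡ 1128.
477 = 256 + 128 + 64 + 16 + 8 + 4 + 1, so 528^477 ≡ 1128·1335·1427·1243·507·1082·528 ≡ 68 (mod 1909).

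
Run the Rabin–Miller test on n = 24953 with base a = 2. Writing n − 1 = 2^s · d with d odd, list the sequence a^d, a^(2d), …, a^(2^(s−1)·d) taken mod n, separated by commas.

n − 1 = 24952 = 2^3 · 3119, so s = 3 and d = 3119.
x_0 = 2^3119 mod 24953 = 1.
x_1 = 1^2 mod 24953 = 1.
x_2 = 1^2 mod 24953 = 1.

1, 1, 1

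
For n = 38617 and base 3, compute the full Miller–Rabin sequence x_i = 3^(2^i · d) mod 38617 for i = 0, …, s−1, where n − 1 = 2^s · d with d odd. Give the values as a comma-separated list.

n − 1 = 38616 = 2^3 · 4827, so s = 3 and d = 4827.
x_0 = 3^4827 mod 38617 = 17912.
x_1 = 17912^2 mod 38617 = 9708.
x_2 = 9708^2 mod 38617 = 19784.

17912, 9708, 19784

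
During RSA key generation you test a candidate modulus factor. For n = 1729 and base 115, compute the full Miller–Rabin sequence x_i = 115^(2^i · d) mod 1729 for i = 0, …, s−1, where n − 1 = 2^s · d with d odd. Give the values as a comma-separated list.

1084, 1065, 1, 1, 1, 1

n − 1 = 1728 = 2^6 · 27, so s = 6 and d = 27.
x_0 = 115^27 mod 1729 = 1084.
x_1 = 1084^2 mod 1729 = 1065.
x_2 = 1065^2 mod 1729 = 1.
x_3 = 1^2 mod 1729 = 1.
x_4 = 1^2 mod 1729 = 1.
x_5 = 1^2 mod 1729 = 1.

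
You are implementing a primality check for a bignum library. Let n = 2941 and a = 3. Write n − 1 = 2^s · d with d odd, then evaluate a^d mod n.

2862

n − 1 = 2940 = 2^2 · 735, so s = 2 and d = 735.
Repeated squaring mod 2941: 3^1 ≡ 3, 3^2 ≡ 9, 3^4 ≡ 81, 3^8 ≡ 679, 3^16 ≡ 2245, 3^32 ≡ 2092, 3^64 ≡ 256, 3^128 ≡ 834, 3^256 ≡ 1480, 3^512 ≡ 2296.
735 = 512 + 128 + 64 + 16 + 8 + 4 + 2 + 1, so 3^735 ≡ 2296·834·256·2245·679·81·9·3 ≡ 2862 (mod 2941).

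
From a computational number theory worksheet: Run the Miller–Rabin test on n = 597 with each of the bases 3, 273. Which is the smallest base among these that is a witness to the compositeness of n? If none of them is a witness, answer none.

3

n − 1 = 596 = 2^2 · 149, so s = 2 and d = 149.
Base 3: x_0 = 3^149 mod 597 = 384. x_0 is neither 1 nor 596, so continue squaring. x_1 = 384^2 mod 597 = 594. Reached i = s−1 = 1 without hitting −1: 3 is a Miller–Rabin witness and 597 is composite.
Base 273: x_0 = 273^149 mod 597 = 579. x_0 is neither 1 nor 596, so continue squaring. x_1 = 579^2 mod 597 = 324. Reached i = s−1 = 1 without hitting −1: 273 is a Miller–Rabin witness and 597 is composite.
The smallest witness among the given bases is 3.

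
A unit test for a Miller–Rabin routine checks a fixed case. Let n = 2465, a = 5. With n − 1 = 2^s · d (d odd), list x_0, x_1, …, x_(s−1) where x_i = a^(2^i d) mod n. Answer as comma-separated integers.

2145, 1335, 30, 900, 1480

n − 1 = 2464 = 2^5 · 77, so s = 5 and d = 77.
x_0 = 5^77 mod 2465 = 2145.
x_1 = 2145^2 mod 2465 = 1335.
x_2 = 1335^2 mod 2465 = 30.
x_3 = 30^2 mod 2465 = 900.
x_4 = 900^2 mod 2465 = 1480.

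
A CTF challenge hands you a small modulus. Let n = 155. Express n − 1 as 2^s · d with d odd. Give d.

Halving: 154 → 77; 77 is odd.
So 154 = 2^1 · 77.

77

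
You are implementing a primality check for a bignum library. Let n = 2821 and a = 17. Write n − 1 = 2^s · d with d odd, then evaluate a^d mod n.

n − 1 = 2820 = 2^2 · 705, so s = 2 and d = 705.
By repeated squaring, 17^705 ≡ 2820 (mod 2821).

2820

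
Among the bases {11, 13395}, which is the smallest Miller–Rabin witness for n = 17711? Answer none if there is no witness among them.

none

n − 1 = 17710 = 2^1 · 8855, so s = 1 and d = 8855.
Base 11: x_0 = 11^8855 mod 17711 = 17710. x_0 = 17710 ≡ −1, so 11 is not a witness.
Base 13395: x_0 = 13395^8855 mod 17711 = 1. x_0 = 1, so 13395 is not a witness.
No listed base is a witness for 17711.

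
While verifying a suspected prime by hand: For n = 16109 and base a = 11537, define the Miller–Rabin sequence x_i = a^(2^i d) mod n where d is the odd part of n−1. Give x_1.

n − 1 = 16108 = 2^2 · 4027, so s = 2 and d = 4027.
x_0 = 11537^4027 mod 16109 = 13671.
x_1 = 13671^2 mod 16109 = 15732.

15732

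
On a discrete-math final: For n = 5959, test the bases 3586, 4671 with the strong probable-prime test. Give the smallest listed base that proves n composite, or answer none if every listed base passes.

n − 1 = 5958 = 2^1 · 2979, so s = 1 and d = 2979.
Base 3586: x_0 = 3586^2979 mod 5959 = 2917. x_0 ∉ {1, 5958} and s = 1, so 3586 is a Miller–Rabin witness and 5959 is composite.
Base 4671: x_0 = 4671^2979 mod 5959 = 2179. x_0 ∉ {1, 5958} and s = 1, so 4671 is a Miller–Rabin witness and 5959 is composite.
The smallest witness among the given bases is 3586.

3586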